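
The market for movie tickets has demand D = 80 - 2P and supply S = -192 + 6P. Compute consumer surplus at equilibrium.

Consumer surplus = 36

Equilibrium: 80 - 2P = -192 + 6P gives P* = 34, Q* = 12.
Demand choke price (D = 0): P = 40.
CS = ½(40 − 34)(12) = 36.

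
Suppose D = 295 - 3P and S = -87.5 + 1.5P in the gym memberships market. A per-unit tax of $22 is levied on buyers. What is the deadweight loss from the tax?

Pre-tax equilibrium: P* = 85, Q* = 40.
Tax on buyers shifts demand to D = 295 − 3(P + 22) = 229 - 3P.
229 - 3P = -87.5 + 1.5P gives seller price Ps = 211/3; buyers pay Pb = 211/3 + 22 = 277/3.
New quantity: Q = 295 − 3(277/3) = 18.
DWL = ½ × 22 × (40 − 18) = 242.

Deadweight loss = 242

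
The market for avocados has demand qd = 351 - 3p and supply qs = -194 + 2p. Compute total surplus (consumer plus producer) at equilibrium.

Total surplus = 240

Equilibrium: 351 - 3p = -194 + 2p gives p* = 109, q* = 24.
Demand choke price: p = 117; supply starts at p = 97.
CS = ½(117 − 109)(24) = 96; PS = ½(109 − 97)(24) = 144.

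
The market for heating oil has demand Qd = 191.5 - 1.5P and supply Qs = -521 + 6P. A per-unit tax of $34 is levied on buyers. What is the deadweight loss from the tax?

Deadweight loss = 693.6

Pre-tax equilibrium: P* = 95, Q* = 49.
Tax on buyers shifts demand to Qd = 191.5 − 1.5(P + 34) = 140.5 - 1.5P.
140.5 - 1.5P = -521 + 6P gives seller price Ps = 88.2; buyers pay Pb = 88.2 + 34 = 122.2.
New quantity: Q = 191.5 − 1.5(122.2) = 8.2.
DWL = ½ × 34 × (49 − 8.2) = 693.6.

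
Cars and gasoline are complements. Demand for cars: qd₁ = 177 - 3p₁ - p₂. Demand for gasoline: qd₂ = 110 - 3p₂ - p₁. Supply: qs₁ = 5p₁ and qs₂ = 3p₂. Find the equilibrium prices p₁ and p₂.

p₁ = 952/47, p₂ = 703/47

Market 1: 177 - 3p₁ - p₂ = 5p₁ → 8p₁ + p₂ = 177.
Market 2: 6p₂ + p₁ = 110.
Eliminating p₂: 6×(1) − 1×(2) gives 47p₁ = 952, so p₁ = 952/47.
Back-substitute into (2): p₂ = (110 − 1×952/47) / 6 = 703/47.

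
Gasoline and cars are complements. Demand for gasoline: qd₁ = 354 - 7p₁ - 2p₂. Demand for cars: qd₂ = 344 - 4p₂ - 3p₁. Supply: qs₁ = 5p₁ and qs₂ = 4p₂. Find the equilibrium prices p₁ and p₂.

p₁ = 1072/45, p₂ = 511/15

Market 1: 354 - 7p₁ - 2p₂ = 5p₁ → 12p₁ + 2p₂ = 354.
Market 2: 8p₂ + 3p₁ = 344.
Eliminating p₂: 8×(1) − 2×(2) gives 90p₁ = 2144, so p₁ = 1072/45.
Back-substitute into (2): p₂ = (344 − 3×1072/45) / 8 = 511/15.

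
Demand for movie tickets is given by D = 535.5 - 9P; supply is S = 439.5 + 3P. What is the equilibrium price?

P* = 8

Set D = S: 535.5 - 9P = 439.5 + 3P.
96 = 12P, so P* = 8.
Q* = 535.5 − 9(8) = 463.5.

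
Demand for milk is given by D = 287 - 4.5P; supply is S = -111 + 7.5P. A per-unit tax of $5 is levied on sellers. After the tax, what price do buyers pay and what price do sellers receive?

Pre-tax equilibrium: P* = 199/6, Q* = 137.75.
Tax on sellers shifts supply to S = -111 + 7.5(P − 5) = -148.5 + 7.5P.
287 - 4.5P = -148.5 + 7.5P gives buyer price Pb = 871/24; sellers receive Ps = 871/24 − 5 = 751/24.
New quantity: Q = 287 − 4.5(871/24) = 123.6875.

Buyers pay 871/24, sellers receive 751/24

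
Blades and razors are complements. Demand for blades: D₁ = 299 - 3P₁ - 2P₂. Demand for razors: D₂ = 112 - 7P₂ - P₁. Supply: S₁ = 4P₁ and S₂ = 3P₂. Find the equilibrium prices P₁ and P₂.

Market 1: 299 - 3P₁ - 2P₂ = 4P₁ → 7P₁ + 2P₂ = 299.
Market 2: 10P₂ + P₁ = 112.
Eliminating P₂: 10×(1) − 2×(2) gives 68P₁ = 2766, so P₁ = 1383/34.
Back-substitute into (2): P₂ = (112 − 1×1383/34) / 10 = 485/68.

P₁ = 1383/34, P₂ = 485/68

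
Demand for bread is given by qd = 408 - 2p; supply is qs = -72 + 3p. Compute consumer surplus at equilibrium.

Consumer surplus = 11664

Equilibrium: 408 - 2p = -72 + 3p gives p* = 96, q* = 216.
Demand choke price (qd = 0): p = 204.
CS = ½(204 − 96)(216) = 11664.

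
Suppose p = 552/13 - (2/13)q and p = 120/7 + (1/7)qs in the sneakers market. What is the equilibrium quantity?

Set the two price expressions equal: 552/13 - (2/13)q = 120/7 + (1/7)q.
2304/91 = (27/91)q, so q* = 256/3.
p* = 552/13 − (2/13)(256/3) = 88/3.

q* = 256/3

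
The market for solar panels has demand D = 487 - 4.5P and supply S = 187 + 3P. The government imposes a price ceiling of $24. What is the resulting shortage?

Equilibrium price would be P* = 40, so the ceiling at 24 binds.
At P = 24: D = 487 − 4.5(24) = 379, S = 187 + 3(24) = 259.
Shortage = 379 − 259 = 120.

Shortage = 120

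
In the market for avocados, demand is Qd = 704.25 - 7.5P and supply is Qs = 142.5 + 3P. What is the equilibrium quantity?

Set Qd = Qs: 704.25 - 7.5P = 142.5 + 3P.
561.75 = 10.5P, so P* = 53.5.
Q* = 704.25 − 7.5(53.5) = 303.

Q* = 303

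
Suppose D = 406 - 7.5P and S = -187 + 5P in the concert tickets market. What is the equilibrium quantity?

Q* = 50.2

Set D = S: 406 - 7.5P = -187 + 5P.
593 = 12.5P, so P* = 47.44.
Q* = 406 − 7.5(47.44) = 50.2.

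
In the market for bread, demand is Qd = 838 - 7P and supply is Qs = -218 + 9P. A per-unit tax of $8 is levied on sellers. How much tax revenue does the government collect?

Tax revenue = 2756

Pre-tax equilibrium: P* = 66, Q* = 376.
Tax on sellers shifts supply to Qs = -218 + 9(P − 8) = -290 + 9P.
838 - 7P = -290 + 9P gives buyer price Pb = 70.5; sellers receive Ps = 70.5 − 8 = 62.5.
New quantity: Q = 838 − 7(70.5) = 344.5.
Revenue = 8 × 344.5 = 2756.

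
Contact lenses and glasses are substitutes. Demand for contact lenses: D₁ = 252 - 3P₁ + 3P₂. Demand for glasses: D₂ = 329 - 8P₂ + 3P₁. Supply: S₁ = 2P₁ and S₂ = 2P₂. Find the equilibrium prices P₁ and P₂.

P₁ = 3507/41, P₂ = 2401/41

Market 1: 252 - 3P₁ + 3P₂ = 2P₁ → 5P₁ - 3P₂ = 252.
Market 2: 10P₂ - 3P₁ = 329.
Eliminating P₂: 10×(1) + 3×(2) gives 41P₁ = 3507, so P₁ = 3507/41.
Back-substitute into (2): P₂ = (329 + 3×3507/41) / 10 = 2401/41.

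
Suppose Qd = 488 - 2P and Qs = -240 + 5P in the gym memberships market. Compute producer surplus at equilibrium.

Producer surplus = 7840

Equilibrium: 488 - 2P = -240 + 5P gives P* = 104, Q* = 280.
Supply starts at P = 48 (where Qs = 0).
PS = ½(104 − 48)(280) = 7840.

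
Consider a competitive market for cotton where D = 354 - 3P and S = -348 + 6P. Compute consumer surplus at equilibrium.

Consumer surplus = 2400

Equilibrium: 354 - 3P = -348 + 6P gives P* = 78, Q* = 120.
Demand choke price (D = 0): P = 118.
CS = ½(118 − 78)(120) = 2400.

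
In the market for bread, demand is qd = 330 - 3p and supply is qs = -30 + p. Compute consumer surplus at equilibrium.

Consumer surplus = 600

Equilibrium: 330 - 3p = -30 + p gives p* = 90, q* = 60.
Demand choke price (qd = 0): p = 110.
CS = ½(110 − 90)(60) = 600.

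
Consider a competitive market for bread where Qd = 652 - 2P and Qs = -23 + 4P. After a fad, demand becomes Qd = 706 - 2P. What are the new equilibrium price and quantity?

Original equilibrium: P* = 112.5, Q* = 427.
New equilibrium: 706 - 2P = -23 + 4P, so 729 = 6P and P' = 121.5; Q' = 706 − 2(121.5) = 463.

P' = 121.5, Q' = 463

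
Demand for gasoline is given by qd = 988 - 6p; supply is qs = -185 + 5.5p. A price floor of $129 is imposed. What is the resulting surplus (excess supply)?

Surplus = 310.5

Equilibrium price would be p* = 102, so the floor at 129 binds.
At p = 129: qd = 214, qs = 524.5.
Surplus = 524.5 − 214 = 310.5.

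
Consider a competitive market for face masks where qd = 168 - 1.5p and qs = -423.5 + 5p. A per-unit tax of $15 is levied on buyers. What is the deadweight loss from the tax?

Pre-tax equilibrium: p* = 91, q* = 31.5.
Tax on buyers shifts demand to qd = 168 − 1.5(p + 15) = 145.5 - 1.5p.
145.5 - 1.5p = -423.5 + 5p gives seller price ps = 1138/13; buyers pay pb = 1138/13 + 15 = 1333/13.
New quantity: q = 168 − 1.5(1333/13) = 369/26.
DWL = ½ × 15 × (31.5 − 369/26) = 3375/26.

Deadweight loss = 3375/26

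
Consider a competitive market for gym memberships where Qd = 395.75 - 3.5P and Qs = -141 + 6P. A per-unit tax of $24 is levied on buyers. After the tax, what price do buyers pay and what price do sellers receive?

Buyers pay 2723/38, sellers receive 1811/38

Pre-tax equilibrium: P* = 56.5, Q* = 198.
Tax on buyers shifts demand to Qd = 395.75 − 3.5(P + 24) = 311.75 - 3.5P.
311.75 - 3.5P = -141 + 6P gives seller price Ps = 1811/38; buyers pay Pb = 1811/38 + 24 = 2723/38.
New quantity: Q = 395.75 − 3.5(2723/38) = 2754/19.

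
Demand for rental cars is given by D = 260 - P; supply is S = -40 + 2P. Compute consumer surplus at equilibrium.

Equilibrium: 260 - P = -40 + 2P gives P* = 100, Q* = 160.
Demand choke price (D = 0): P = 260.
CS = ½(260 − 100)(160) = 12800.

Consumer surplus = 12800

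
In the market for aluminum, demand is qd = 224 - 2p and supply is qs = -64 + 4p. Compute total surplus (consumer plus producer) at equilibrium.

Equilibrium: 224 - 2p = -64 + 4p gives p* = 48, q* = 128.
Demand choke price: p = 112; supply starts at p = 16.
CS = ½(112 − 48)(128) = 4096; PS = ½(48 − 16)(128) = 2048.

Total surplus = 6144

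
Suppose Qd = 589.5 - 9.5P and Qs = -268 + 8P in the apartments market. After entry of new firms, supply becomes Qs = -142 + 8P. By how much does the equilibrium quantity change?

ΔQ = 68.4

Original equilibrium: P* = 49, Q* = 124.
New equilibrium: 589.5 - 9.5P = -142 + 8P, so 731.5 = 17.5P and P' = 41.8; Q' = 589.5 − 9.5(41.8) = 192.4.
Change in quantity: 192.4 − 124 = 68.4.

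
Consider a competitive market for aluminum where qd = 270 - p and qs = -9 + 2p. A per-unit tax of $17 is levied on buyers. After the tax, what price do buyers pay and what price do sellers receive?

Pre-tax equilibrium: p* = 93, q* = 177.
Tax on buyers shifts demand to qd = 270 − 1(p + 17) = 253 - p.
253 - p = -9 + 2p gives seller price ps = 262/3; buyers pay pb = 262/3 + 17 = 313/3.
New quantity: q = 270 − 1(313/3) = 497/3.

Buyers pay 313/3, sellers receive 262/3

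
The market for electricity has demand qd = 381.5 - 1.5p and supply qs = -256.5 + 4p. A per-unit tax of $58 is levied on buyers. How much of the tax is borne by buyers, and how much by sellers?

Pre-tax equilibrium: p* = 116, q* = 207.5.
Tax on buyers shifts demand to qd = 381.5 − 1.5(p + 58) = 294.5 - 1.5p.
294.5 - 1.5p = -256.5 + 4p gives seller price ps = 1102/11; buyers pay pb = 1102/11 + 58 = 1740/11.
New quantity: q = 381.5 − 1.5(1740/11) = 3173/22.
Buyer burden = 1740/11 − 116 = 464/11; seller burden = 116 − 1102/11 = 174/11.

Buyers bear 464/11, sellers bear 174/11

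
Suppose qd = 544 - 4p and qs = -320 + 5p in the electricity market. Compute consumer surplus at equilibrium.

Equilibrium: 544 - 4p = -320 + 5p gives p* = 96, q* = 160.
Demand choke price (qd = 0): p = 136.
CS = ½(136 − 96)(160) = 3200.

Consumer surplus = 3200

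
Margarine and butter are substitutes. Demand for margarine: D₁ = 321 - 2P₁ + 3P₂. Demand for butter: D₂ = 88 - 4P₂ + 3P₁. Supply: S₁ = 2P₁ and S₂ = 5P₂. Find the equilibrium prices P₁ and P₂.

P₁ = 1051/9, P₂ = 1315/27

Market 1: 321 - 2P₁ + 3P₂ = 2P₁ → 4P₁ - 3P₂ = 321.
Market 2: 9P₂ - 3P₁ = 88.
Eliminating P₂: 9×(1) + 3×(2) gives 27P₁ = 3153, so P₁ = 1051/9.
Back-substitute into (2): P₂ = (88 + 3×1051/9) / 9 = 1315/27.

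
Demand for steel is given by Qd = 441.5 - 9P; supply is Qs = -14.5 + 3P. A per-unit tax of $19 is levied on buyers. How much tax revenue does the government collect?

Pre-tax equilibrium: P* = 38, Q* = 99.5.
Tax on buyers shifts demand to Qd = 441.5 − 9(P + 19) = 270.5 - 9P.
270.5 - 9P = -14.5 + 3P gives seller price Ps = 23.75; buyers pay Pb = 23.75 + 19 = 42.75.
New quantity: Q = 441.5 − 9(42.75) = 56.75.
Revenue = 19 × 56.75 = 1078.25.

Tax revenue = 1078.25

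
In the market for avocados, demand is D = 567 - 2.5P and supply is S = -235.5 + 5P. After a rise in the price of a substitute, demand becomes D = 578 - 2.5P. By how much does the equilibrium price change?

ΔP = 22/15

Original equilibrium: P* = 107, Q* = 299.5.
New equilibrium: 578 - 2.5P = -235.5 + 5P, so 813.5 = 7.5P and P' = 1627/15; Q' = 578 − 2.5(1627/15) = 1841/6.
Change in price: 1627/15 − 107 = 22/15.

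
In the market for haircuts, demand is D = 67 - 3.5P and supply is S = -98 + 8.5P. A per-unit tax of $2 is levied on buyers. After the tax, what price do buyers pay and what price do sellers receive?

Pre-tax equilibrium: P* = 13.75, Q* = 18.875.
Tax on buyers shifts demand to D = 67 − 3.5(P + 2) = 60 - 3.5P.
60 - 3.5P = -98 + 8.5P gives seller price Ps = 79/6; buyers pay Pb = 79/6 + 2 = 91/6.
New quantity: Q = 67 − 3.5(91/6) = 167/12.

Buyers pay 91/6, sellers receive 79/6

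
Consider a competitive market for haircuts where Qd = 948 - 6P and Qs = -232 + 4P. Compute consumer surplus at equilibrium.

Consumer surplus = 4800

Equilibrium: 948 - 6P = -232 + 4P gives P* = 118, Q* = 240.
Demand choke price (Qd = 0): P = 158.
CS = ½(158 − 118)(240) = 4800.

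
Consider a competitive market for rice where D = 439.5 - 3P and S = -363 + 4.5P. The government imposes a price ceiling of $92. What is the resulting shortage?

Equilibrium price would be P* = 107, so the ceiling at 92 binds.
At P = 92: D = 439.5 − 3(92) = 163.5, S = -363 + 4.5(92) = 51.
Shortage = 163.5 − 51 = 112.5.

Shortage = 112.5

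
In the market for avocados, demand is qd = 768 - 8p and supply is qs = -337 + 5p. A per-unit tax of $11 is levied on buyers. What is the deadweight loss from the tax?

Pre-tax equilibrium: p* = 85, q* = 88.
Tax on buyers shifts demand to qd = 768 − 8(p + 11) = 680 - 8p.
680 - 8p = -337 + 5p gives seller price ps = 1017/13; buyers pay pb = 1017/13 + 11 = 1160/13.
New quantity: q = 768 − 8(1160/13) = 704/13.
DWL = ½ × 11 × (88 − 704/13) = 2420/13.

Deadweight loss = 2420/13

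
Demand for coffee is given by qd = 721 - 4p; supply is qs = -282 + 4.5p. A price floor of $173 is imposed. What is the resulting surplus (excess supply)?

Equilibrium price would be p* = 118, so the floor at 173 binds.
At p = 173: qd = 29, qs = 496.5.
Surplus = 496.5 − 29 = 467.5.

Surplus = 467.5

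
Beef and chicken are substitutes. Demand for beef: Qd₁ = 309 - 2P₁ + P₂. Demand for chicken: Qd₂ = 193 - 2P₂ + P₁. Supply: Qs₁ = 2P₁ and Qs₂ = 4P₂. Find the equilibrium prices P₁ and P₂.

P₁ = 89, P₂ = 47

Market 1: 309 - 2P₁ + P₂ = 2P₁ → 4P₁ - P₂ = 309.
Market 2: 6P₂ - P₁ = 193.
Eliminating P₂: 6×(1) + 1×(2) gives 23P₁ = 2047, so P₁ = 89.
Back-substitute into (2): P₂ = (193 + 1×89) / 6 = 47.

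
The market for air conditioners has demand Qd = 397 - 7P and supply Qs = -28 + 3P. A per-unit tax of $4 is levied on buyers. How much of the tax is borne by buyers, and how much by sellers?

Pre-tax equilibrium: P* = 42.5, Q* = 99.5.
Tax on buyers shifts demand to Qd = 397 − 7(P + 4) = 369 - 7P.
369 - 7P = -28 + 3P gives seller price Ps = 39.7; buyers pay Pb = 39.7 + 4 = 43.7.
New quantity: Q = 397 − 7(43.7) = 91.1.
Buyer burden = 43.7 − 42.5 = 1.2; seller burden = 42.5 − 39.7 = 2.8.

Buyers bear $1.2, sellers bear $2.8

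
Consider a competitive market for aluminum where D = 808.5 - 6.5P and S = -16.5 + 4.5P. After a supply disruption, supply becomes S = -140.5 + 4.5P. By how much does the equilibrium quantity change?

ΔQ = -806/11

Original equilibrium: P* = 75, Q* = 321.
New equilibrium: 808.5 - 6.5P = -140.5 + 4.5P, so 949 = 11P and P' = 949/11; Q' = 808.5 − 6.5(949/11) = 2725/11.
Change in quantity: 2725/11 − 321 = -806/11.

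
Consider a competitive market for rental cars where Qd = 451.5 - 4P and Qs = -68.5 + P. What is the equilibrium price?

P* = 104

Set Qd = Qs: 451.5 - 4P = -68.5 + P.
520 = 5P, so P* = 104.
Q* = 451.5 − 4(104) = 35.5.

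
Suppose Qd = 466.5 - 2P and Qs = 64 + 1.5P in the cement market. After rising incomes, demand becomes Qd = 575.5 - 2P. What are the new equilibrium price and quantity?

P' = 1023/7, Q' = 3965/14

Original equilibrium: P* = 115, Q* = 236.5.
New equilibrium: 575.5 - 2P = 64 + 1.5P, so 511.5 = 3.5P and P' = 1023/7; Q' = 575.5 − 2(1023/7) = 3965/14.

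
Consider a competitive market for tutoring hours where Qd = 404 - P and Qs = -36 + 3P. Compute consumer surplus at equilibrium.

Consumer surplus = 43218

Equilibrium: 404 - P = -36 + 3P gives P* = 110, Q* = 294.
Demand choke price (Qd = 0): P = 404.
CS = ½(404 − 110)(294) = 43218.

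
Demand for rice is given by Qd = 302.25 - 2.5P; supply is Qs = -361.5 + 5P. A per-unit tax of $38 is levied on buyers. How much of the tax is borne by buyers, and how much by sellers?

Pre-tax equilibrium: P* = 88.5, Q* = 81.
Tax on buyers shifts demand to Qd = 302.25 − 2.5(P + 38) = 207.25 - 2.5P.
207.25 - 2.5P = -361.5 + 5P gives seller price Ps = 455/6; buyers pay Pb = 455/6 + 38 = 683/6.
New quantity: Q = 302.25 − 2.5(683/6) = 53/3.
Buyer burden = 683/6 − 88.5 = 76/3; seller burden = 88.5 − 455/6 = 38/3.

Buyers bear 76/3, sellers bear 38/3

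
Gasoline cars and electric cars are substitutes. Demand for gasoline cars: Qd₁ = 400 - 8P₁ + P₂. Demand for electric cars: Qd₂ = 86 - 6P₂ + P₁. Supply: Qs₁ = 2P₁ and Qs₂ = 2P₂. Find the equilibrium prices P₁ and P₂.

P₁ = 3286/79, P₂ = 1260/79

Market 1: 400 - 8P₁ + P₂ = 2P₁ → 10P₁ - P₂ = 400.
Market 2: 8P₂ - P₁ = 86.
Eliminating P₂: 8×(1) + 1×(2) gives 79P₁ = 3286, so P₁ = 3286/79.
Back-substitute into (2): P₂ = (86 + 1×3286/79) / 8 = 1260/79.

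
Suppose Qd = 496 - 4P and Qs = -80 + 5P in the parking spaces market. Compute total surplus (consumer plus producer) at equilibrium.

Total surplus = 12960

Equilibrium: 496 - 4P = -80 + 5P gives P* = 64, Q* = 240.
Demand choke price: P = 124; supply starts at P = 16.
CS = ½(124 − 64)(240) = 7200; PS = ½(64 − 16)(240) = 5760.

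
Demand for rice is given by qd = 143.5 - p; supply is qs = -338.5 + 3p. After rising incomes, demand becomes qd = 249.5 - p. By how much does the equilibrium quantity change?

Original equilibrium: p* = 120.5, q* = 23.
New equilibrium: 249.5 - p = -338.5 + 3p, so 588 = 4p and p' = 147; q' = 249.5 − 1(147) = 102.5.
Change in quantity: 102.5 − 23 = 79.5.

Δq = 79.5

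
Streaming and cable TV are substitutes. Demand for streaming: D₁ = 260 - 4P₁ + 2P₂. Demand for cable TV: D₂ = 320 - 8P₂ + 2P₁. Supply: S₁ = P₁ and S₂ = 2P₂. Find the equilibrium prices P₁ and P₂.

Market 1: 260 - 4P₁ + 2P₂ = P₁ → 5P₁ - 2P₂ = 260.
Market 2: 10P₂ - 2P₁ = 320.
Eliminating P₂: 10×(1) + 2×(2) gives 46P₁ = 3240, so P₁ = 1620/23.
Back-substitute into (2): P₂ = (320 + 2×1620/23) / 10 = 1060/23.

P₁ = 1620/23, P₂ = 1060/23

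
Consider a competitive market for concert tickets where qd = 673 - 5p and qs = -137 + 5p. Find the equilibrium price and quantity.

Set qd = qs: 673 - 5p = -137 + 5p.
810 = 10p, so p* = 81.
q* = 673 − 5(81) = 268.

p* = 81, q* = 268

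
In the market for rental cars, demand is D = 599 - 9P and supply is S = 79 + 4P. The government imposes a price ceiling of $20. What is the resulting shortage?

Equilibrium price would be P* = 40, so the ceiling at 20 binds.
At P = 20: D = 599 − 9(20) = 419, S = 79 + 4(20) = 159.
Shortage = 419 − 159 = 260.

Shortage = 260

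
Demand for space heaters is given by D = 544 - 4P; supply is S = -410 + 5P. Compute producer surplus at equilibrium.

Producer surplus = 1440

Equilibrium: 544 - 4P = -410 + 5P gives P* = 106, Q* = 120.
Supply starts at P = 82 (where S = 0).
PS = ½(106 − 82)(120) = 1440.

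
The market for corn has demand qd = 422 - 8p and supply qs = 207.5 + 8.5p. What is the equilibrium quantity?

Set qd = qs: 422 - 8p = 207.5 + 8.5p.
214.5 = 16.5p, so p* = 13.
q* = 422 − 8(13) = 318.

q* = 318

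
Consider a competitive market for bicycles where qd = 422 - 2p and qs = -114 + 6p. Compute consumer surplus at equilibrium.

Consumer surplus = 20736

Equilibrium: 422 - 2p = -114 + 6p gives p* = 67, q* = 288.
Demand choke price (qd = 0): p = 211.
CS = ½(211 − 67)(288) = 20736.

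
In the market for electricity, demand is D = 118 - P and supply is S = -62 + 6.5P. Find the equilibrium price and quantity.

P* = 24, Q* = 94

Set D = S: 118 - P = -62 + 6.5P.
180 = 7.5P, so P* = 24.
Q* = 118 − 1(24) = 94.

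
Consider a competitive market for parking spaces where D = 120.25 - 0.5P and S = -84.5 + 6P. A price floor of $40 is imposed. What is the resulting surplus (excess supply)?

Surplus = 55.25

Equilibrium price would be P* = 31.5, so the floor at 40 binds.
At P = 40: D = 100.25, S = 155.5.
Surplus = 155.5 − 100.25 = 55.25.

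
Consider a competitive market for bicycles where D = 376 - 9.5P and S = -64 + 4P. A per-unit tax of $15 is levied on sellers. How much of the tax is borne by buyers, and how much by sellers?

Buyers bear 40/9, sellers bear 95/9

Pre-tax equilibrium: P* = 880/27, Q* = 1792/27.
Tax on sellers shifts supply to S = -64 + 4(P − 15) = -124 + 4P.
376 - 9.5P = -124 + 4P gives buyer price Pb = 1000/27; sellers receive Ps = 1000/27 − 15 = 595/27.
New quantity: Q = 376 − 9.5(1000/27) = 652/27.
Buyer burden = 1000/27 − 880/27 = 40/9; seller burden = 880/27 − 595/27 = 95/9.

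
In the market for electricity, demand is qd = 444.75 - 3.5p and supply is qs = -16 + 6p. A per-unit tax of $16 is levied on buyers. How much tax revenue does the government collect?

Tax revenue = 72848/19

Pre-tax equilibrium: p* = 48.5, q* = 275.
Tax on buyers shifts demand to qd = 444.75 − 3.5(p + 16) = 388.75 - 3.5p.
388.75 - 3.5p = -16 + 6p gives seller price ps = 1619/38; buyers pay pb = 1619/38 + 16 = 2227/38.
New quantity: q = 444.75 − 3.5(2227/38) = 4553/19.
Revenue = 16 × 4553/19 = 72848/19.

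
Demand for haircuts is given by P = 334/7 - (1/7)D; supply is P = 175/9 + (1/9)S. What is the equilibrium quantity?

Q* = 111.3125

Set the two price expressions equal: 334/7 - (1/7)Q = 175/9 + (1/9)Q.
1781/63 = (16/63)Q, so Q* = 111.3125.
P* = 334/7 − (1/7)(111.3125) = 31.8125.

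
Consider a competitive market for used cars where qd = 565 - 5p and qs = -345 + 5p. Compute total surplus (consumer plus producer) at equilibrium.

Total surplus = 2420

Equilibrium: 565 - 5p = -345 + 5p gives p* = 91, q* = 110.
Demand choke price: p = 113; supply starts at p = 69.
CS = ½(113 − 91)(110) = 1210; PS = ½(91 − 69)(110) = 1210.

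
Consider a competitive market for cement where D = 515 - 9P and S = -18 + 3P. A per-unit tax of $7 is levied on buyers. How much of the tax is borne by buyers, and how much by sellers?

Buyers bear $1.75, sellers bear $5.25

Pre-tax equilibrium: P* = 533/12, Q* = 115.25.
Tax on buyers shifts demand to D = 515 − 9(P + 7) = 452 - 9P.
452 - 9P = -18 + 3P gives seller price Ps = 235/6; buyers pay Pb = 235/6 + 7 = 277/6.
New quantity: Q = 515 − 9(277/6) = 99.5.
Buyer burden = 277/6 − 533/12 = 1.75; seller burden = 533/12 − 235/6 = 5.25.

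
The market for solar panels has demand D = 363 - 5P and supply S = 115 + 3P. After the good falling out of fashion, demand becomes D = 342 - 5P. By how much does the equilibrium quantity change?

Original equilibrium: P* = 31, Q* = 208.
New equilibrium: 342 - 5P = 115 + 3P, so 227 = 8P and P' = 28.375; Q' = 342 − 5(28.375) = 200.125.
Change in quantity: 200.125 − 208 = -7.875.

ΔQ = -7.875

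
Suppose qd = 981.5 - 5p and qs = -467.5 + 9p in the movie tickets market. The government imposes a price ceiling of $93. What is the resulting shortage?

Equilibrium price would be p* = 103.5, so the ceiling at 93 binds.
At p = 93: qd = 981.5 − 5(93) = 516.5, qs = -467.5 + 9(93) = 369.5.
Shortage = 516.5 − 369.5 = 147.

Shortage = 147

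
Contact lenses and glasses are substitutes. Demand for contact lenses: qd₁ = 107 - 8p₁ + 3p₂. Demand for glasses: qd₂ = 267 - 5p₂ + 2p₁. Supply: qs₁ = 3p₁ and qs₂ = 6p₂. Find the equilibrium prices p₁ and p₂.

p₁ = 17.2, p₂ = 27.4

Market 1: 107 - 8p₁ + 3p₂ = 3p₁ → 11p₁ - 3p₂ = 107.
Market 2: 11p₂ - 2p₁ = 267.
Eliminating p₂: 11×(1) + 3×(2) gives 115p₁ = 1978, so p₁ = 17.2.
Back-substitute into (2): p₂ = (267 + 2×17.2) / 11 = 27.4.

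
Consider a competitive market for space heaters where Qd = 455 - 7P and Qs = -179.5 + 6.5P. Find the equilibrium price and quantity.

P* = 47, Q* = 126

Set Qd = Qs: 455 - 7P = -179.5 + 6.5P.
634.5 = 13.5P, so P* = 47.
Q* = 455 − 7(47) = 126.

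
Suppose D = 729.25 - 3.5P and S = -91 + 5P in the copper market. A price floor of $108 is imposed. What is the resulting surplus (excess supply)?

Surplus = 97.75

Equilibrium price would be P* = 96.5, so the floor at 108 binds.
At P = 108: D = 351.25, S = 449.
Surplus = 449 − 351.25 = 97.75.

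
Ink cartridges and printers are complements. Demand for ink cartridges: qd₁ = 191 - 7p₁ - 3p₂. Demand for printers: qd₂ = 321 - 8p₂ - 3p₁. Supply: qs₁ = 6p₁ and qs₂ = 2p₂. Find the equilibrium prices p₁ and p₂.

Market 1: 191 - 7p₁ - 3p₂ = 6p₁ → 13p₁ + 3p₂ = 191.
Market 2: 10p₂ + 3p₁ = 321.
Eliminating p₂: 10×(1) − 3×(2) gives 121p₁ = 947, so p₁ = 947/121.
Back-substitute into (2): p₂ = (321 − 3×947/121) / 10 = 3600/121.

p₁ = 947/121, p₂ = 3600/121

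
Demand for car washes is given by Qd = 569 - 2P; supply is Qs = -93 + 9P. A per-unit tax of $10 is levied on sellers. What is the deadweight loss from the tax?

Deadweight loss = 900/11

Pre-tax equilibrium: P* = 662/11, Q* = 4935/11.
Tax on sellers shifts supply to Qs = -93 + 9(P − 10) = -183 + 9P.
569 - 2P = -183 + 9P gives buyer price Pb = 752/11; sellers receive Ps = 752/11 − 10 = 642/11.
New quantity: Q = 569 − 2(752/11) = 4755/11.
DWL = ½ × 10 × (4935/11 − 4755/11) = 900/11.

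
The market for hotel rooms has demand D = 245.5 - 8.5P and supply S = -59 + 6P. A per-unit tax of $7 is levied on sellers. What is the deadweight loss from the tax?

Deadweight loss = 2499/29

Pre-tax equilibrium: P* = 21, Q* = 67.
Tax on sellers shifts supply to S = -59 + 6(P − 7) = -101 + 6P.
245.5 - 8.5P = -101 + 6P gives buyer price Pb = 693/29; sellers receive Ps = 693/29 − 7 = 490/29.
New quantity: Q = 245.5 − 8.5(693/29) = 1229/29.
DWL = ½ × 7 × (67 − 1229/29) = 2499/29.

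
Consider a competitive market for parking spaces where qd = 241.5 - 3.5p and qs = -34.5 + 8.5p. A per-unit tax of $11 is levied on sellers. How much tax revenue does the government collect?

Tax revenue = 70609/48

Pre-tax equilibrium: p* = 23, q* = 161.
Tax on sellers shifts supply to qs = -34.5 + 8.5(p − 11) = -128 + 8.5p.
241.5 - 3.5p = -128 + 8.5p gives buyer price pb = 739/24; sellers receive ps = 739/24 − 11 = 475/24.
New quantity: q = 241.5 − 3.5(739/24) = 6419/48.
Revenue = 11 × 6419/48 = 70609/48.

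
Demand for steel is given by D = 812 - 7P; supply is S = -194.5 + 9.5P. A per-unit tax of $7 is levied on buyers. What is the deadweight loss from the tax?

Pre-tax equilibrium: P* = 61, Q* = 385.
Tax on buyers shifts demand to D = 812 − 7(P + 7) = 763 - 7P.
763 - 7P = -194.5 + 9.5P gives seller price Ps = 1915/33; buyers pay Pb = 1915/33 + 7 = 2146/33.
New quantity: Q = 812 − 7(2146/33) = 11774/33.
DWL = ½ × 7 × (385 − 11774/33) = 6517/66.

Deadweight loss = 6517/66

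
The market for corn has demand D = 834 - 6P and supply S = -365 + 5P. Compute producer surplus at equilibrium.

Equilibrium: 834 - 6P = -365 + 5P gives P* = 109, Q* = 180.
Supply starts at P = 73 (where S = 0).
PS = ½(109 − 73)(180) = 3240.

Producer surplus = 3240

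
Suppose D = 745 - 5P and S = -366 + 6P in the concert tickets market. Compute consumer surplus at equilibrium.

Consumer surplus = 5760

Equilibrium: 745 - 5P = -366 + 6P gives P* = 101, Q* = 240.
Demand choke price (D = 0): P = 149.
CS = ½(149 − 101)(240) = 5760.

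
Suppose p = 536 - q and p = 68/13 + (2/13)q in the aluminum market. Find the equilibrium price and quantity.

Set the two price expressions equal: 536 - q = 68/13 + (2/13)q.
6900/13 = (15/13)q, so q* = 460.
p* = 536 − (1)(460) = 76.

p* = 76, q* = 460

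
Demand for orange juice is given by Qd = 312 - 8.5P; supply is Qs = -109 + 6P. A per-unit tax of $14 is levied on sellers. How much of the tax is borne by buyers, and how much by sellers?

Pre-tax equilibrium: P* = 842/29, Q* = 1891/29.
Tax on sellers shifts supply to Qs = -109 + 6(P − 14) = -193 + 6P.
312 - 8.5P = -193 + 6P gives buyer price Pb = 1010/29; sellers receive Ps = 1010/29 − 14 = 604/29.
New quantity: Q = 312 − 8.5(1010/29) = 463/29.
Buyer burden = 1010/29 − 842/29 = 168/29; seller burden = 842/29 − 604/29 = 238/29.

Buyers bear 168/29, sellers bear 238/29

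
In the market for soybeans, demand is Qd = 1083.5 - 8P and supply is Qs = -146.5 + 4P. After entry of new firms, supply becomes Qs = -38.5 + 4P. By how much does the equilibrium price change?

Original equilibrium: P* = 102.5, Q* = 263.5.
New equilibrium: 1083.5 - 8P = -38.5 + 4P, so 1122 = 12P and P' = 93.5; Q' = 1083.5 − 8(93.5) = 335.5.
Change in price: 93.5 − 102.5 = -9.

ΔP = -9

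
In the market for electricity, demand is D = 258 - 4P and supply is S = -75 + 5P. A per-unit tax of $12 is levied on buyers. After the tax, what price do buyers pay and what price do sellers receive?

Pre-tax equilibrium: P* = 37, Q* = 110.
Tax on buyers shifts demand to D = 258 − 4(P + 12) = 210 - 4P.
210 - 4P = -75 + 5P gives seller price Ps = 95/3; buyers pay Pb = 95/3 + 12 = 131/3.
New quantity: Q = 258 − 4(131/3) = 250/3.

Buyers pay 131/3, sellers receive 95/3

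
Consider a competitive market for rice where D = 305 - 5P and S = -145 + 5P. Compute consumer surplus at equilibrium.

Equilibrium: 305 - 5P = -145 + 5P gives P* = 45, Q* = 80.
Demand choke price (D = 0): P = 61.
CS = ½(61 − 45)(80) = 640.

Consumer surplus = 640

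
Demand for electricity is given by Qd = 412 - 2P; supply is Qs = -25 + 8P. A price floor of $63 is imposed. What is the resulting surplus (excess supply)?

Surplus = 193

Equilibrium price would be P* = 43.7, so the floor at 63 binds.
At P = 63: Qd = 286, Qs = 479.
Surplus = 479 − 286 = 193.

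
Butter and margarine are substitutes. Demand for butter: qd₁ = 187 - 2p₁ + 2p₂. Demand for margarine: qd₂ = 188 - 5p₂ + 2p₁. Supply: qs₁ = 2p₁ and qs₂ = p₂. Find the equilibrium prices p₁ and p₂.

Market 1: 187 - 2p₁ + 2p₂ = 2p₁ → 4p₁ - 2p₂ = 187.
Market 2: 6p₂ - 2p₁ = 188.
Eliminating p₂: 6×(1) + 2×(2) gives 20p₁ = 1498, so p₁ = 74.9.
Back-substitute into (2): p₂ = (188 + 2×74.9) / 6 = 56.3.

p₁ = 74.9, p₂ = 56.3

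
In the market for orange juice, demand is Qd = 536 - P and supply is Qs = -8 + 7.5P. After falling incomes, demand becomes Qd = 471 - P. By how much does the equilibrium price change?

Original equilibrium: P* = 64, Q* = 472.
New equilibrium: 471 - P = -8 + 7.5P, so 479 = 8.5P and P' = 958/17; Q' = 471 − 1(958/17) = 7049/17.
Change in price: 958/17 − 64 = -130/17.

ΔP = -130/17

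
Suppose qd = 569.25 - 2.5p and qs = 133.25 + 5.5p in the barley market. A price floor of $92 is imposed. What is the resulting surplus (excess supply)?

Surplus = 300

Equilibrium price would be p* = 54.5, so the floor at 92 binds.
At p = 92: qd = 339.25, qs = 639.25.
Surplus = 639.25 − 339.25 = 300.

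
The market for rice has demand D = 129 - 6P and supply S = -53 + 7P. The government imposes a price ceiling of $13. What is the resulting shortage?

Shortage = 13

Equilibrium price would be P* = 14, so the ceiling at 13 binds.
At P = 13: D = 129 − 6(13) = 51, S = -53 + 7(13) = 38.
Shortage = 51 − 38 = 13.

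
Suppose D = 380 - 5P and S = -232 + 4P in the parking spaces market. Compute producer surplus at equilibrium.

Producer surplus = 200

Equilibrium: 380 - 5P = -232 + 4P gives P* = 68, Q* = 40.
Supply starts at P = 58 (where S = 0).
PS = ½(68 − 58)(40) = 200.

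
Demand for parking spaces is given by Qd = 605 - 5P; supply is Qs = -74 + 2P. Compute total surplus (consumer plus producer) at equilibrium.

Total surplus = 5040

Equilibrium: 605 - 5P = -74 + 2P gives P* = 97, Q* = 120.
Demand choke price: P = 121; supply starts at P = 37.
CS = ½(121 − 97)(120) = 1440; PS = ½(97 − 37)(120) = 3600.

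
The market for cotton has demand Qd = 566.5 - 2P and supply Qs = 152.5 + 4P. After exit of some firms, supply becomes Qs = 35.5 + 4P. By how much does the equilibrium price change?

ΔP = 19.5

Original equilibrium: P* = 69, Q* = 428.5.
New equilibrium: 566.5 - 2P = 35.5 + 4P, so 531 = 6P and P' = 88.5; Q' = 566.5 − 2(88.5) = 389.5.
Change in price: 88.5 − 69 = 19.5.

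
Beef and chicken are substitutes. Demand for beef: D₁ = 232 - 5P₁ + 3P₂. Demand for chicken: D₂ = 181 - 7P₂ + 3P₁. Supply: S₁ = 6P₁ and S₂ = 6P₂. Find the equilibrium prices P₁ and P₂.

P₁ = 3559/134, P₂ = 2687/134

Market 1: 232 - 5P₁ + 3P₂ = 6P₁ → 11P₁ - 3P₂ = 232.
Market 2: 13P₂ - 3P₁ = 181.
Eliminating P₂: 13×(1) + 3×(2) gives 134P₁ = 3559, so P₁ = 3559/134.
Back-substitute into (2): P₂ = (181 + 3×3559/134) / 13 = 2687/134.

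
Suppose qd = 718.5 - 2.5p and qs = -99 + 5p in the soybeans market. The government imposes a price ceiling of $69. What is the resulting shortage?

Equilibrium price would be p* = 109, so the ceiling at 69 binds.
At p = 69: qd = 718.5 − 2.5(69) = 546, qs = -99 + 5(69) = 246.
Shortage = 546 − 246 = 300.

Shortage = 300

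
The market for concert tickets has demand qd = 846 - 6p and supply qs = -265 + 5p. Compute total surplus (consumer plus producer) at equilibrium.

Equilibrium: 846 - 6p = -265 + 5p gives p* = 101, q* = 240.
Demand choke price: p = 141; supply starts at p = 53.
CS = ½(141 − 101)(240) = 4800; PS = ½(101 − 53)(240) = 5760.

Total surplus = 10560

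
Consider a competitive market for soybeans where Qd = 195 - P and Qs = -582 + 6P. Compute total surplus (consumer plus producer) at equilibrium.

Equilibrium: 195 - P = -582 + 6P gives P* = 111, Q* = 84.
Demand choke price: P = 195; supply starts at P = 97.
CS = ½(195 − 111)(84) = 3528; PS = ½(111 − 97)(84) = 588.

Total surplus = 4116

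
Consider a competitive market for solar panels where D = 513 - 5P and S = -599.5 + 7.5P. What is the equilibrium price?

Set D = S: 513 - 5P = -599.5 + 7.5P.
1112.5 = 12.5P, so P* = 89.
Q* = 513 − 5(89) = 68.

P* = 89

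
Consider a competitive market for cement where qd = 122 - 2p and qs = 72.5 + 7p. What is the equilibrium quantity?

q* = 111

Set qd = qs: 122 - 2p = 72.5 + 7p.
49.5 = 9p, so p* = 5.5.
q* = 122 − 2(5.5) = 111.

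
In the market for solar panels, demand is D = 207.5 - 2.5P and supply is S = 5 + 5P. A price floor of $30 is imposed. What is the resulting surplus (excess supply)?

Equilibrium price would be P* = 27, so the floor at 30 binds.
At P = 30: D = 132.5, S = 155.
Surplus = 155 − 132.5 = 22.5.

Surplus = 22.5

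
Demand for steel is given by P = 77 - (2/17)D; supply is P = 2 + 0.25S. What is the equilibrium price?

P* = 53

Set the two price expressions equal: 77 - (2/17)Q = 2 + 0.25Q.
75 = (25/68)Q, so Q* = 204.
P* = 77 − (2/17)(204) = 53.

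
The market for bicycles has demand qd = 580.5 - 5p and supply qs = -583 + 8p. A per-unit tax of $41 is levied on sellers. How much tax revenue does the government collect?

Tax revenue = 3649/13

Pre-tax equilibrium: p* = 89.5, q* = 133.
Tax on sellers shifts supply to qs = -583 + 8(p − 41) = -911 + 8p.
580.5 - 5p = -911 + 8p gives buyer price pb = 2983/26; sellers receive ps = 2983/26 − 41 = 1917/26.
New quantity: q = 580.5 − 5(2983/26) = 89/13.
Revenue = 41 × 89/13 = 3649/13.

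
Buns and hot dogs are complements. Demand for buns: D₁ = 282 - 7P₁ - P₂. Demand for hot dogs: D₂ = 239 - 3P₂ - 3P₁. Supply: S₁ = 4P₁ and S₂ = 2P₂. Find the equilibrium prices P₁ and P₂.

Market 1: 282 - 7P₁ - P₂ = 4P₁ → 11P₁ + P₂ = 282.
Market 2: 5P₂ + 3P₁ = 239.
Eliminating P₂: 5×(1) − 1×(2) gives 52P₁ = 1171, so P₁ = 1171/52.
Back-substitute into (2): P₂ = (239 − 3×1171/52) / 5 = 1783/52.

P₁ = 1171/52, P₂ = 1783/52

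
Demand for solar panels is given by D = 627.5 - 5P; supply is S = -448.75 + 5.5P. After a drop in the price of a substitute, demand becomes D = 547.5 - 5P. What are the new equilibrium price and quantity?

P' = 3985/42, Q' = 1535/21

Original equilibrium: P* = 102.5, Q* = 115.
New equilibrium: 547.5 - 5P = -448.75 + 5.5P, so 996.25 = 10.5P and P' = 3985/42; Q' = 547.5 − 5(3985/42) = 1535/21.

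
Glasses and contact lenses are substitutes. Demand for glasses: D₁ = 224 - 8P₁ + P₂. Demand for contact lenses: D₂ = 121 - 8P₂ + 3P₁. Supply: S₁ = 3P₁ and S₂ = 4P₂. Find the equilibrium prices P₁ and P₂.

Market 1: 224 - 8P₁ + P₂ = 3P₁ → 11P₁ - P₂ = 224.
Market 2: 12P₂ - 3P₁ = 121.
Eliminating P₂: 12×(1) + 1×(2) gives 129P₁ = 2809, so P₁ = 2809/129.
Back-substitute into (2): P₂ = (121 + 3×2809/129) / 12 = 2003/129.

P₁ = 2809/129, P₂ = 2003/129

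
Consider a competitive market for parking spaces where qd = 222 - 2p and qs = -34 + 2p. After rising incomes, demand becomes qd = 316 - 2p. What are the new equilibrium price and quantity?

p' = 87.5, q' = 141

Original equilibrium: p* = 64, q* = 94.
New equilibrium: 316 - 2p = -34 + 2p, so 350 = 4p and p' = 87.5; q' = 316 − 2(87.5) = 141.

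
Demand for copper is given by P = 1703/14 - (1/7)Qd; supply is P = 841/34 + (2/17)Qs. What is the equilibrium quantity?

Q* = 372

Set the two price expressions equal: 1703/14 - (1/7)Q = 841/34 + (2/17)Q.
11532/119 = (31/119)Q, so Q* = 372.
P* = 1703/14 − (1/7)(372) = 68.5.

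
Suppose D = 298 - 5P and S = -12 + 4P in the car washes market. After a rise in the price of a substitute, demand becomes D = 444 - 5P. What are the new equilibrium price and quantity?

P' = 152/3, Q' = 572/3

Original equilibrium: P* = 310/9, Q* = 1132/9.
New equilibrium: 444 - 5P = -12 + 4P, so 456 = 9P and P' = 152/3; Q' = 444 − 5(152/3) = 572/3.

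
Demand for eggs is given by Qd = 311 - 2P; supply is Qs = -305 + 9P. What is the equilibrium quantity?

Set Qd = Qs: 311 - 2P = -305 + 9P.
616 = 11P, so P* = 56.
Q* = 311 − 2(56) = 199.

Q* = 199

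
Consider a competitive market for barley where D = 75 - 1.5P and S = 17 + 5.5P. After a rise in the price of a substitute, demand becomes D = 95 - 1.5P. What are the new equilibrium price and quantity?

P' = 78/7, Q' = 548/7

Original equilibrium: P* = 58/7, Q* = 438/7.
New equilibrium: 95 - 1.5P = 17 + 5.5P, so 78 = 7P and P' = 78/7; Q' = 95 − 1.5(78/7) = 548/7.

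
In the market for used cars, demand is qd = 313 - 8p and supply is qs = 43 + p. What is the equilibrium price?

Set qd = qs: 313 - 8p = 43 + p.
270 = 9p, so p* = 30.
q* = 313 − 8(30) = 73.

p* = 30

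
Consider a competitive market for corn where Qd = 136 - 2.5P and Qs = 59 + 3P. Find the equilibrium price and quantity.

P* = 14, Q* = 101

Set Qd = Qs: 136 - 2.5P = 59 + 3P.
77 = 5.5P, so P* = 14.
Q* = 136 − 2.5(14) = 101.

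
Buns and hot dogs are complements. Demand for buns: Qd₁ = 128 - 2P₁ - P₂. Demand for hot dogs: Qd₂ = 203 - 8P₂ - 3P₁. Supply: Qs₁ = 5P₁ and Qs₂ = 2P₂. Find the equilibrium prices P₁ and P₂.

P₁ = 1077/67, P₂ = 1037/67

Market 1: 128 - 2P₁ - P₂ = 5P₁ → 7P₁ + P₂ = 128.
Market 2: 10P₂ + 3P₁ = 203.
Eliminating P₂: 10×(1) − 1×(2) gives 67P₁ = 1077, so P₁ = 1077/67.
Back-substitute into (2): P₂ = (203 − 3×1077/67) / 10 = 1037/67.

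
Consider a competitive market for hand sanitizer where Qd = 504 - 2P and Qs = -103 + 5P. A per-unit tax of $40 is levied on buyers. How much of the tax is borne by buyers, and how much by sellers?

Buyers bear 200/7, sellers bear 80/7

Pre-tax equilibrium: P* = 607/7, Q* = 2314/7.
Tax on buyers shifts demand to Qd = 504 − 2(P + 40) = 424 - 2P.
424 - 2P = -103 + 5P gives seller price Ps = 527/7; buyers pay Pb = 527/7 + 40 = 807/7.
New quantity: Q = 504 − 2(807/7) = 1914/7.
Buyer burden = 807/7 − 607/7 = 200/7; seller burden = 607/7 − 527/7 = 80/7.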